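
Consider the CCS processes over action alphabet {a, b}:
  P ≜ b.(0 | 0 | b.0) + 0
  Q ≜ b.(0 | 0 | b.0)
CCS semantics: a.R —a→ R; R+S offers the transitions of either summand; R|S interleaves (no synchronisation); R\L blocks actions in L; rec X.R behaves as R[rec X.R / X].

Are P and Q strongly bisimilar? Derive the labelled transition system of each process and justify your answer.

YES

Reachable graph of P (3 states):
  s0 = b.(0 | 0 | b.0) + 0 ⊢ —b→ s1
  s1 = 0 | 0 | b.0 ⊢ —b→ s2
  s2 = 0 | 0 | 0 ⊢ stopped
Reachable graph of Q (3 states):
  t0 = b.(0 | 0 | b.0) ⊢ —b→ t1
  t1 = 0 | 0 | b.0 ⊢ —b→ t2
  t2 = 0 | 0 | 0 ⊢ stopped
Coarsest stable partition (strong bisimilarity classes):
  B0 = {s0, t0}
  B1 = {s1, t1}
  B2 = {s2, t2}
s0 ∈ B0, t0 ∈ B0 → same block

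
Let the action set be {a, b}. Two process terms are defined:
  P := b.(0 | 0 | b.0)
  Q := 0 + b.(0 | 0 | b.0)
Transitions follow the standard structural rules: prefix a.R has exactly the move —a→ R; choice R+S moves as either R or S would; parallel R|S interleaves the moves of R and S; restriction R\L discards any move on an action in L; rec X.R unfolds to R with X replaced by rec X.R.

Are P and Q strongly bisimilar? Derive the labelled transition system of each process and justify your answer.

Reachable graph of P (3 states):
  p0 = b.(0 | 0 | b.0) has moves -b-> p1
  p1 = 0 | 0 | b.0 has moves -b-> p2
  p2 = 0 | 0 | 0 has moves stopped
Reachable graph of Q (3 states):
  q0 = 0 + b.(0 | 0 | b.0) has moves -b-> q1
  q1 = 0 | 0 | b.0 has moves -b-> q2
  q2 = 0 | 0 | 0 has moves stopped
Coarsest stable partition (strong bisimilarity classes):
  B0 = {p0, q0}
  B1 = {p1, q1}
  B2 = {p2, q2}
p0 ∈ B0, q0 ∈ B0 → same block

P ~ Q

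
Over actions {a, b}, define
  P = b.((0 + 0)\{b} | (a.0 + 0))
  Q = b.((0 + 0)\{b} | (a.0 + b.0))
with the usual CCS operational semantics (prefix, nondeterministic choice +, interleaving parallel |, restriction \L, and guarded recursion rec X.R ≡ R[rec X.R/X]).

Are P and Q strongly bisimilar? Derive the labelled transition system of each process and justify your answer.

LTS(P): 3 reachable states
  u0 = b.((0 + 0)\{b} | (a.0 + 0)) :: --b--▸ u1
  u1 = (0 + 0)\{b} | (a.0 + 0) :: --a--▸ u2
  u2 = (0 + 0)\{b} | 0 :: ·
LTS(Q): 3 reachable states
  v0 = b.((0 + 0)\{b} | (a.0 + b.0)) :: --b--▸ v1
  v1 = (0 + 0)\{b} | (a.0 + b.0) :: --a--▸ v2, --b--▸ v2
  v2 = (0 + 0)\{b} | 0 :: ·
Coarsest stable partition (strong bisimilarity classes):
  B0 = {u0}
  B1 = {u1}
  B2 = {u2, v2}
  B3 = {v0}
  B4 = {v1}
u0 ∈ B0, v0 ∈ B3 → different blocks

P ≁ Q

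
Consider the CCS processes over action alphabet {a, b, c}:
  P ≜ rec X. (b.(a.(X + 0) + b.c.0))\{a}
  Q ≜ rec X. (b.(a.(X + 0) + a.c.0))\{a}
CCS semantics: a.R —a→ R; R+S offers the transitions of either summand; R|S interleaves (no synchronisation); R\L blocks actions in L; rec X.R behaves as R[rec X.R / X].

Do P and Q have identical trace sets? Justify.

trace-distinct — witness ⟨bb⟩

Reachable graph of P (4 states):
  s0 = rec X. (b.(a.(X + 0) + b.c.0))\{a} | —b→ s1
  s1 = (a.((rec X. (b.(a.(X + 0) + b.c.0))\{a}) + 0) + b.c.0)\{a} | —b→ s2
  s2 = (c.0)\{a} | —c→ s3
  s3 = 0\{a} | deadlocked
Reachable graph of Q (2 states):
  t0 = rec X. (b.(a.(X + 0) + a.c.0))\{a} | —b→ t1
  t1 = (a.((rec X. (b.(a.(X + 0) + a.c.0))\{a}) + 0) + a.c.0)\{a} | deadlocked
Run σ = ⟨bb⟩ on P: start {s0}
  after b @ step 1: {s1}
  after b @ step 2: {s2}
  — P admits the full trace.
Run σ = ⟨bb⟩ on Q: start {t0}
  after b @ step 1: {t1}
  after b @ step 2: no successor for Q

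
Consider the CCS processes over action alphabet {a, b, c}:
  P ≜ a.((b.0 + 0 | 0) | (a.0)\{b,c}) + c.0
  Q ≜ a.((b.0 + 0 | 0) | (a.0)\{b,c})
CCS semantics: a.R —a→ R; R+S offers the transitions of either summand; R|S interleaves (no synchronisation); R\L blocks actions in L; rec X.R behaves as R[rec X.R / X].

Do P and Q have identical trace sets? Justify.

NO — witness ⟨c⟩

P's transition system — 6 states:
  u0 = a.((b.0 + 0 | 0) | (a.0)\{b,c}) + c.0 has moves -a-> u1, -c-> u2
  u1 = (b.0 + 0 | 0) | (a.0)\{b,c} has moves -a-> u3, -b-> u4
  u2 = 0 has moves (no moves)
  u3 = (b.0 + 0 | 0) | 0\{b,c} has moves -b-> u5
  u4 = 0 | (a.0)\{b,c} has moves -a-> u5
  u5 = 0 | 0\{b,c} has moves (no moves)
Q's transition system — 5 states:
  v0 = a.((b.0 + 0 | 0) | (a.0)\{b,c}) has moves -a-> v1
  v1 = (b.0 + 0 | 0) | (a.0)\{b,c} has moves -a-> v2, -b-> v3
  v2 = (b.0 + 0 | 0) | 0\{b,c} has moves -b-> v4
  v3 = 0 | (a.0)\{b,c} has moves -a-> v4
  v4 = 0 | 0\{b,c} has moves (no moves)
Executing c from P (initial set {u0}):
  [1] c ⇒ {u2}
  P completes σ.
Executing c from Q (initial set {v0}):
  [1] c ⇒ ∅  — Q cannot continue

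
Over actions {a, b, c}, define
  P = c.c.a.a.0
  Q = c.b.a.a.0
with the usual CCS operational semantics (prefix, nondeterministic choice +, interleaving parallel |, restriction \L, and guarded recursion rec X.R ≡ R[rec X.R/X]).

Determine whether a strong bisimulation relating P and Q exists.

P ≁ Q

P's transition system — 5 states:
  s0 = c.c.a.a.0 has moves =c=> s1
  s1 = c.a.a.0 has moves =c=> s2
  s2 = a.a.0 has moves =a=> s3
  s3 = a.0 has moves =a=> s4
  s4 = 0 has moves deadlocked
Q's transition system — 5 states:
  t0 = c.b.a.a.0 has moves =c=> t1
  t1 = b.a.a.0 has moves =b=> t2
  t2 = a.a.0 has moves =a=> t3
  t3 = a.0 has moves =a=> t4
  t4 = 0 has moves deadlocked
Partition-refinement fixed point:
  B0 = {s0}
  B1 = {s1}
  B2 = {s2, t2}
  B3 = {s3, t3}
  B4 = {s4, t4}
  B5 = {t0}
  B6 = {t1}
s0 ∈ B0, t0 ∈ B5 → different blocks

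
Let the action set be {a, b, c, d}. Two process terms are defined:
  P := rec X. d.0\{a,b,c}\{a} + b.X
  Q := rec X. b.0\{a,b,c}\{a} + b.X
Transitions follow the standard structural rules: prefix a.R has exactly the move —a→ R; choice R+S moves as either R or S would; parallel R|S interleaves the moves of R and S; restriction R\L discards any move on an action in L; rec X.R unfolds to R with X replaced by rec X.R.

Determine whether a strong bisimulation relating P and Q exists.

P's transition system — 2 states:
  s0 = rec X. d.0\{a,b,c}\{a} + b.X → --b--▸ s0, --d--▸ s1
  s1 = 0\{a,b,c}\{a} → stopped
Q's transition system — 2 states:
  t0 = rec X. b.0\{a,b,c}\{a} + b.X → --b--▸ t0, --b--▸ t1
  t1 = 0\{a,b,c}\{a} → stopped
Bisimilarity quotient blocks:
  B0 = {s0}
  B1 = {s1, t1}
  B2 = {t0}
s0 ∈ B0, t0 ∈ B2 → different blocks

P ≁ Q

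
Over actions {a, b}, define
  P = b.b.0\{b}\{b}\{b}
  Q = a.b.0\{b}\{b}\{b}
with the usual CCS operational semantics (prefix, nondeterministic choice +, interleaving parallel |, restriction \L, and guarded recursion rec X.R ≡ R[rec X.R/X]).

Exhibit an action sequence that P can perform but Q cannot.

b

P's transition system — 3 states:
  m0 = b.b.0\{b}\{b}\{b} | =b=> m1
  m1 = b.0\{b}\{b}\{b} | =b=> m2
  m2 = 0\{b}\{b}\{b} | stopped
Q's transition system — 3 states:
  n0 = a.b.0\{b}\{b}\{b} | =a=> n1
  n1 = b.0\{b}\{b}\{b} | =b=> n2
  n2 = 0\{b}\{b}\{b} | stopped
Trace ⟨b⟩ through P, begin at {m0}:
  step 1 (b): {m1}
  — P admits the full trace.
Trace ⟨b⟩ through Q, begin at {n0}:
  step 1 (b): no successor for Q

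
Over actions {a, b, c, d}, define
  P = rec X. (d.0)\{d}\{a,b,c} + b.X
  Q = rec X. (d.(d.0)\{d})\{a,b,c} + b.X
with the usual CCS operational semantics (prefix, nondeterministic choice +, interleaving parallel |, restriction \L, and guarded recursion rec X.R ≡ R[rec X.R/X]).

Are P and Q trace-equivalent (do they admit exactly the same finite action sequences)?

NO — witness ⟨d⟩

LTS(P): 1 reachable states
  u0 = rec X. (d.0)\{d}\{a,b,c} + b.X → -b-> u0
LTS(Q): 2 reachable states
  v0 = rec X. (d.(d.0)\{d})\{a,b,c} + b.X → -b-> v0, -d-> v1
  v1 = (d.0)\{d}\{a,b,c} → ·
Executing d from Q (initial set {v0}):
  [1] d ⇒ {v1}
  ✓ Q
Executing d from P (initial set {u0}):
  [1] d ⇒ no successor for P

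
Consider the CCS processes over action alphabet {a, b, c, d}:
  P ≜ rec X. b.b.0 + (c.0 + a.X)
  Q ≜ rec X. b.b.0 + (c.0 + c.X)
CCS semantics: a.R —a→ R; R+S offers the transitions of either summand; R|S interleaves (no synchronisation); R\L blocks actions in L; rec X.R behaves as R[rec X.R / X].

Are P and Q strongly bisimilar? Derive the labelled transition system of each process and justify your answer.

Reachable graph of P (3 states):
  p0 = rec X. b.b.0 + (c.0 + a.X) → -a-> p0, -b-> p1, -c-> p2
  p1 = b.0 → -b-> p2
  p2 = 0 → (no moves)
Reachable graph of Q (3 states):
  q0 = rec X. b.b.0 + (c.0 + c.X) → -b-> q1, -c-> q0, -c-> q2
  q1 = b.0 → -b-> q2
  q2 = 0 → (no moves)
Bisimilarity quotient blocks:
  B0 = {p0}
  B1 = {p1, q1}
  B2 = {p2, q2}
  B3 = {q0}
p0 ∈ B0, q0 ∈ B3 → different blocks

not bisimilar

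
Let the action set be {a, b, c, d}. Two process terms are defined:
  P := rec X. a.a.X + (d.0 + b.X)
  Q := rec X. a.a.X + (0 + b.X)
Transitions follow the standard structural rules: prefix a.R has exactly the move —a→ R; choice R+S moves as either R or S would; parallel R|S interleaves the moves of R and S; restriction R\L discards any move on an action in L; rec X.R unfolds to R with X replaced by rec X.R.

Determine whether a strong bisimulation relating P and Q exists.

Reachable graph of P (3 states):
  u0 = rec X. a.a.X + (d.0 + b.X) has moves ··a··> u1, ··b··> u0, ··d··> u2
  u1 = a.(rec X. a.a.X + (d.0 + b.X)) has moves ··a··> u0
  u2 = 0 has moves ·
Reachable graph of Q (2 states):
  v0 = rec X. a.a.X + (0 + b.X) has moves ··a··> v1, ··b··> v0
  v1 = a.(rec X. a.a.X + (0 + b.X)) has moves ··a··> v0
Coarsest stable partition (strong bisimilarity classes):
  B0 = {u0}
  B1 = {u2}
  B2 = {u1}
  B3 = {v0}
  B4 = {v1}
u0 ∈ B0, v0 ∈ B3 → different blocks

not bisimilar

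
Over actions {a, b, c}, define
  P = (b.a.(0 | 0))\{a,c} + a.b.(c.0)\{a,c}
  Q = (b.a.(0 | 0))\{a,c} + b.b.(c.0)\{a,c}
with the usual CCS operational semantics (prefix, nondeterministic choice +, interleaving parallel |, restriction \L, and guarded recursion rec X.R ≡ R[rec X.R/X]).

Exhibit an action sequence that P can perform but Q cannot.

a

Reachable graph of P (4 states):
  p0 = (b.a.(0 | 0))\{a,c} + a.b.(c.0)\{a,c} has moves =a=> p1, =b=> p2
  p1 = b.(c.0)\{a,c} has moves =b=> p3
  p2 = (a.(0 | 0))\{a,c} has moves (no moves)
  p3 = (c.0)\{a,c} has moves (no moves)
Reachable graph of Q (4 states):
  q0 = (b.a.(0 | 0))\{a,c} + b.b.(c.0)\{a,c} has moves =b=> q1, =b=> q2
  q1 = (a.(0 | 0))\{a,c} has moves (no moves)
  q2 = b.(c.0)\{a,c} has moves =b=> q3
  q3 = (c.0)\{a,c} has moves (no moves)
Executing a from P (initial set {p0}):
  [1] a ⇒ {p1}
  P completes σ.
Executing a from Q (initial set {q0}):
  [1] a ⇒ no successor for Q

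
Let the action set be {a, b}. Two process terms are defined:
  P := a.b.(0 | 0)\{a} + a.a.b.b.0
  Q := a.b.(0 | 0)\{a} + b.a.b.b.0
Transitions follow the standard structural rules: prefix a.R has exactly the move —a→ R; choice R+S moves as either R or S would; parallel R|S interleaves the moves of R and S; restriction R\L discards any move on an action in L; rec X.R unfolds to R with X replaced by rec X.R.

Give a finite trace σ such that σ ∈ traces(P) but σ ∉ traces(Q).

aa

P's transition system — 7 states:
  p0 = a.b.(0 | 0)\{a} + a.a.b.b.0 ⊢ -a-> p1, -a-> p2
  p1 = a.b.b.0 ⊢ -a-> p3
  p2 = b.(0 | 0)\{a} ⊢ -b-> p4
  p3 = b.b.0 ⊢ -b-> p5
  p4 = (0 | 0)\{a} ⊢ stopped
  p5 = b.0 ⊢ -b-> p6
  p6 = 0 ⊢ stopped
Q's transition system — 7 states:
  q0 = a.b.(0 | 0)\{a} + b.a.b.b.0 ⊢ -a-> q1, -b-> q2
  q1 = b.(0 | 0)\{a} ⊢ -b-> q3
  q2 = a.b.b.0 ⊢ -a-> q4
  q3 = (0 | 0)\{a} ⊢ stopped
  q4 = b.b.0 ⊢ -b-> q5
  q5 = b.0 ⊢ -b-> q6
  q6 = 0 ⊢ stopped
Executing aa from P (initial set {p0}):
  after a @ step 1: {p1, p2}
  after a @ step 2: {p3}
  P completes σ.
Executing aa from Q (initial set {q0}):
  after a @ step 1: {q1}
  after a @ step 2: ∅ (Q stuck)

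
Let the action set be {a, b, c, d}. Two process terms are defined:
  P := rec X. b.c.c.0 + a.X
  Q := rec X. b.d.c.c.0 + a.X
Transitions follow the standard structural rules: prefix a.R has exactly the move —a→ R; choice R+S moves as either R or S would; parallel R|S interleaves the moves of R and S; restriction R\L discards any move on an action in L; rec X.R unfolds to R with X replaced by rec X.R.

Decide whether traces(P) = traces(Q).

LTS(P): 4 reachable states
  m0 = rec X. b.c.c.0 + a.X has moves =a=> m0, =b=> m1
  m1 = c.c.0 has moves =c=> m2
  m2 = c.0 has moves =c=> m3
  m3 = 0 has moves (no moves)
LTS(Q): 5 reachable states
  n0 = rec X. b.d.c.c.0 + a.X has moves =a=> n0, =b=> n1
  n1 = d.c.c.0 has moves =d=> n2
  n2 = c.c.0 has moves =c=> n3
  n3 = c.0 has moves =c=> n4
  n4 = 0 has moves (no moves)
Trace ⟨bc⟩ through P, begin at {m0}:
  step 1 (b): {m1}
  step 2 (c): {m2}
  P completes σ.
Trace ⟨bc⟩ through Q, begin at {n0}:
  step 1 (b): {n1}
  step 2 (c): no successor for Q

trace-distinct — witness ⟨bc⟩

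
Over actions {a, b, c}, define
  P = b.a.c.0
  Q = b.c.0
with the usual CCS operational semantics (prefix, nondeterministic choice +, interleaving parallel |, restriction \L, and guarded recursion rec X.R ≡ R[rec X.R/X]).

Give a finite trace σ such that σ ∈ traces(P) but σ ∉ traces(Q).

ba

P's transition system — 4 states:
  s0 = b.a.c.0 has moves ··b··> s1
  s1 = a.c.0 has moves ··a··> s2
  s2 = c.0 has moves ··c··> s3
  s3 = 0 has moves ·
Q's transition system — 3 states:
  t0 = b.c.0 has moves ··b··> t1
  t1 = c.0 has moves ··c··> t2
  t2 = 0 has moves ·
Run σ = ⟨ba⟩ on P: start {s0}
  [1] b ⇒ {s1}
  [2] a ⇒ {s2}
  P completes σ.
Run σ = ⟨ba⟩ on Q: start {t0}
  [1] b ⇒ {t1}
  [2] a ⇒ ∅  — Q cannot continue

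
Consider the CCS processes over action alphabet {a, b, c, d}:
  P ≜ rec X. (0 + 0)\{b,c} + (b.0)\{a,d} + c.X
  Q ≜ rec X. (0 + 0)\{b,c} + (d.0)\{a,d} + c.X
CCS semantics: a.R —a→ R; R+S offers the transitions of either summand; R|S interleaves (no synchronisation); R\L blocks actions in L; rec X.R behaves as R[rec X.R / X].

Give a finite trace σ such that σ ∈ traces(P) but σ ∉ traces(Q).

P's transition system — 2 states:
  u0 = rec X. (0 + 0)\{b,c} + (b.0)\{a,d} + c.X has moves —b→ u1, —c→ u0
  u1 = 0\{a,d} has moves stopped
Q's transition system — 1 states:
  v0 = rec X. (0 + 0)\{b,c} + (d.0)\{a,d} + c.X has moves —c→ v0
Trace ⟨b⟩ through P, begin at {u0}:
  step 1 (b): {u1}
  ✓ P
Trace ⟨b⟩ through Q, begin at {v0}:
  step 1 (b): ∅ (Q stuck)

b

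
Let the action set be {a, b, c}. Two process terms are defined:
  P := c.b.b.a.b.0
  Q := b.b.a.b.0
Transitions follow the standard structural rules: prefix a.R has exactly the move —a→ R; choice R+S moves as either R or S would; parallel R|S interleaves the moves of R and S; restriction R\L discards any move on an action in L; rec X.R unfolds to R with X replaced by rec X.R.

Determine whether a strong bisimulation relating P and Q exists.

NO

LTS(P): 6 reachable states
  s0 = c.b.b.a.b.0 has moves =c=> s1
  s1 = b.b.a.b.0 has moves =b=> s2
  s2 = b.a.b.0 has moves =b=> s3
  s3 = a.b.0 has moves =a=> s4
  s4 = b.0 has moves =b=> s5
  s5 = 0 has moves ·
LTS(Q): 5 reachable states
  t0 = b.b.a.b.0 has moves =b=> t1
  t1 = b.a.b.0 has moves =b=> t2
  t2 = a.b.0 has moves =a=> t3
  t3 = b.0 has moves =b=> t4
  t4 = 0 has moves ·
Coarsest stable partition (strong bisimilarity classes):
  B0 = {s0}
  B1 = {s1, t0}
  B2 = {s2, t1}
  B3 = {s3, t2}
  B4 = {s4, t3}
  B5 = {s5, t4}
s0 ∈ B0, t0 ∈ B1 → different blocks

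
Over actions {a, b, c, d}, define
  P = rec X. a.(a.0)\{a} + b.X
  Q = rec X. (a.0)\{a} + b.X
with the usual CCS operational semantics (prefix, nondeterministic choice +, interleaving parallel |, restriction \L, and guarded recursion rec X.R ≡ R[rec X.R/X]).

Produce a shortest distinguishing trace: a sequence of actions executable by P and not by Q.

LTS(P): 2 reachable states
  s0 = rec X. a.(a.0)\{a} + b.X has moves —a→ s1, —b→ s0
  s1 = (a.0)\{a} has moves ·
LTS(Q): 1 reachable states
  t0 = rec X. (a.0)\{a} + b.X has moves —b→ t0
Trace ⟨a⟩ through P, begin at {s0}:
  [1] a ⇒ {s1}
  P completes σ.
Trace ⟨a⟩ through Q, begin at {t0}:
  [1] a ⇒ ∅  — Q cannot continue

a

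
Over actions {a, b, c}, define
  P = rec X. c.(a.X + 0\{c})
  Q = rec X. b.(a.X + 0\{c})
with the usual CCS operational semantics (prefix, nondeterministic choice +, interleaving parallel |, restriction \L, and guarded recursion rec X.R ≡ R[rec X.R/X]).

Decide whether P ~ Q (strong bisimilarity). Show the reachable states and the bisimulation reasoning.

LTS(P): 2 reachable states
  u0 = rec X. c.(a.X + 0\{c}) has moves --c--▸ u1
  u1 = a.(rec X. c.(a.X + 0\{c})) + 0\{c} has moves --a--▸ u0
LTS(Q): 2 reachable states
  v0 = rec X. b.(a.X + 0\{c}) has moves --b--▸ v1
  v1 = a.(rec X. b.(a.X + 0\{c})) + 0\{c} has moves --a--▸ v0
Bisimilarity quotient blocks:
  B0 = {u0}
  B1 = {u1}
  B2 = {v0}
  B3 = {v1}
u0 ∈ B0, v0 ∈ B2 → different blocks

not bisimilar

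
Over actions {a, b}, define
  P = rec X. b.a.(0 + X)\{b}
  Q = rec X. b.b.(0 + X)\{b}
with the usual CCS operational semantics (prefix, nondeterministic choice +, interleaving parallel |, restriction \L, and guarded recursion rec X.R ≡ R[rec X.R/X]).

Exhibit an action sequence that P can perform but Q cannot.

Reachable graph of P (3 states):
  p0 = rec X. b.a.(0 + X)\{b} ⊢ ··b··> p1
  p1 = a.(0 + (rec X. b.a.(0 + X)\{b}))\{b} ⊢ ··a··> p2
  p2 = (0 + (rec X. b.a.(0 + X)\{b}))\{b} ⊢ ∅
Reachable graph of Q (3 states):
  q0 = rec X. b.b.(0 + X)\{b} ⊢ ··b··> q1
  q1 = b.(0 + (rec X. b.b.(0 + X)\{b}))\{b} ⊢ ··b··> q2
  q2 = (0 + (rec X. b.b.(0 + X)\{b}))\{b} ⊢ ∅
Run σ = ⟨ba⟩ on P: start {p0}
  [1] b ⇒ {p1}
  [2] a ⇒ {p2}
  P completes σ.
Run σ = ⟨ba⟩ on Q: start {q0}
  [1] b ⇒ {q1}
  [2] a ⇒ ∅ (Q stuck)

ba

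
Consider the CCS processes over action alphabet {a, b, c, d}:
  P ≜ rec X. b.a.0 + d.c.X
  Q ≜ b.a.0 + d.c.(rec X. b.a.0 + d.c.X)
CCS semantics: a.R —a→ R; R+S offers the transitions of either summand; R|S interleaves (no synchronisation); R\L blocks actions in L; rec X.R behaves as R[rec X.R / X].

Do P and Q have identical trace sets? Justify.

trace-equivalent

Reachable graph of P (4 states):
  m0 = rec X. b.a.0 + d.c.X ⊢ ··b··> m1, ··d··> m2
  m1 = a.0 ⊢ ··a··> m3
  m2 = c.(rec X. b.a.0 + d.c.X) ⊢ ··c··> m0
  m3 = 0 ⊢ deadlocked
Reachable graph of Q (5 states):
  n0 = b.a.0 + d.c.(rec X. b.a.0 + d.c.X) ⊢ ··b··> n1, ··d··> n2
  n1 = a.0 ⊢ ··a··> n3
  n2 = c.(rec X. b.a.0 + d.c.X) ⊢ ··c··> n4
  n3 = 0 ⊢ deadlocked
  n4 = rec X. b.a.0 + d.c.X ⊢ ··b··> n1, ··d··> n2
Coarsest stable partition (strong bisimilarity classes):
  B0 = {m0, n0, n4}
  B1 = {m1, n1}
  B2 = {m3, n3}
  B3 = {m2, n2}
m0 ∈ B0, n0 ∈ B0 → same block
Bisimilar ⇒ trace-equivalent.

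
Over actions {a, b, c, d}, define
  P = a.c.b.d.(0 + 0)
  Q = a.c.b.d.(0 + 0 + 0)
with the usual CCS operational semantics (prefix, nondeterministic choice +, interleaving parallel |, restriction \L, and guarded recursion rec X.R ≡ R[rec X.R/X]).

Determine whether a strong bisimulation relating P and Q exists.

LTS(P): 5 reachable states
  s0 = a.c.b.d.(0 + 0) | --a--▸ s1
  s1 = c.b.d.(0 + 0) | --c--▸ s2
  s2 = b.d.(0 + 0) | --b--▸ s3
  s3 = d.(0 + 0) | --d--▸ s4
  s4 = 0 + 0 | (no moves)
LTS(Q): 5 reachable states
  t0 = a.c.b.d.(0 + 0 + 0) | --a--▸ t1
  t1 = c.b.d.(0 + 0 + 0) | --c--▸ t2
  t2 = b.d.(0 + 0 + 0) | --b--▸ t3
  t3 = d.(0 + 0 + 0) | --d--▸ t4
  t4 = 0 + 0 + 0 | (no moves)
Bisimilarity quotient blocks:
  B0 = {s0, t0}
  B1 = {s1, t1}
  B2 = {s2, t2}
  B3 = {s3, t3}
  B4 = {s4, t4}
s0 ∈ B0, t0 ∈ B0 → same block

YES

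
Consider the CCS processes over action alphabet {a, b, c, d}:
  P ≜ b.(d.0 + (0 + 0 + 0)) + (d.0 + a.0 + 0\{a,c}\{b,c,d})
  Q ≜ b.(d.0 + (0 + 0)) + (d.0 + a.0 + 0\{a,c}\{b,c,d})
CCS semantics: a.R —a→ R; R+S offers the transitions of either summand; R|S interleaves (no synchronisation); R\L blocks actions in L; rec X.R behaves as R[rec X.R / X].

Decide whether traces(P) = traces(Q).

P's transition system — 3 states:
  u0 = b.(d.0 + (0 + 0 + 0)) + (d.0 + a.0 + 0\{a,c}\{b,c,d}) → --a--▸ u1, --b--▸ u2, --d--▸ u1
  u1 = 0 → deadlocked
  u2 = d.0 + (0 + 0 + 0) → --d--▸ u1
Q's transition system — 3 states:
  v0 = b.(d.0 + (0 + 0)) + (d.0 + a.0 + 0\{a,c}\{b,c,d}) → --a--▸ v1, --b--▸ v2, --d--▸ v1
  v1 = 0 → deadlocked
  v2 = d.0 + (0 + 0) → --d--▸ v1
Bisimilarity quotient blocks:
  B0 = {u0, v0}
  B1 = {u1, v1}
  B2 = {u2, v2}
u0 ∈ B0, v0 ∈ B0 → same block
Bisimilar ⇒ trace-equivalent.

traces(P) = traces(Q)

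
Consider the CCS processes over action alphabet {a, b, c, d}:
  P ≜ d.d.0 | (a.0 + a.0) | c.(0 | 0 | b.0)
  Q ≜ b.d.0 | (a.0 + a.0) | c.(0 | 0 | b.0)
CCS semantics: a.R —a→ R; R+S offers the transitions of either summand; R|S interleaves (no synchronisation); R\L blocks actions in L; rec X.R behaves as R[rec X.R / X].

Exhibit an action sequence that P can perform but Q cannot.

d

P's transition system — 18 states:
  m0 = d.d.0 | (a.0 + a.0) | c.(0 | 0 | b.0) ⊢ --a--▸ m1, --c--▸ m2, --d--▸ m3
  m1 = d.d.0 | 0 | c.(0 | 0 | b.0) ⊢ --c--▸ m4, --d--▸ m5
  m2 = d.d.0 | (a.0 + a.0) | (0 | 0 | b.0) ⊢ --a--▸ m4, --b--▸ m6, --d--▸ m7
  m3 = d.0 | (a.0 + a.0) | c.(0 | 0 | b.0) ⊢ --a--▸ m5, --c--▸ m7, --d--▸ m8
  m4 = d.d.0 | 0 | (0 | 0 | b.0) ⊢ --b--▸ m9, --d--▸ m10
  m5 = d.0 | 0 | c.(0 | 0 | b.0) ⊢ --c--▸ m10, --d--▸ m11
  m6 = d.d.0 | (a.0 + a.0) | (0 | 0 | 0) ⊢ --a--▸ m9, --d--▸ m12
  m7 = d.0 | (a.0 + a.0) | (0 | 0 | b.0) ⊢ --a--▸ m10, --b--▸ m12, --d--▸ m13
  m8 = 0 | (a.0 + a.0) | c.(0 | 0 | b.0) ⊢ --a--▸ m11, --c--▸ m13
  m9 = d.d.0 | 0 | (0 | 0 | 0) ⊢ --d--▸ m14
  m10 = d.0 | 0 | (0 | 0 | b.0) ⊢ --b--▸ m14, --d--▸ m15
  m11 = 0 | 0 | c.(0 | 0 | b.0) ⊢ --c--▸ m15
  m12 = d.0 | (a.0 + a.0) | (0 | 0 | 0) ⊢ --a--▸ m14, --d--▸ m16
  m13 = 0 | (a.0 + a.0) | (0 | 0 | b.0) ⊢ --a--▸ m15, --b--▸ m16
  m14 = d.0 | 0 | (0 | 0 | 0) ⊢ --d--▸ m17
  m15 = 0 | 0 | (0 | 0 | b.0) ⊢ --b--▸ m17
  m16 = 0 | (a.0 + a.0) | (0 | 0 | 0) ⊢ --a--▸ m17
  m17 = 0 | 0 | (0 | 0 | 0) ⊢ deadlocked
Q's transition system — 18 states:
  n0 = b.d.0 | (a.0 + a.0) | c.(0 | 0 | b.0) ⊢ --a--▸ n1, --b--▸ n2, --c--▸ n3
  n1 = b.d.0 | 0 | c.(0 | 0 | b.0) ⊢ --b--▸ n4, --c--▸ n5
  n2 = d.0 | (a.0 + a.0) | c.(0 | 0 | b.0) ⊢ --a--▸ n4, --c--▸ n6, --d--▸ n7
  n3 = b.d.0 | (a.0 + a.0) | (0 | 0 | b.0) ⊢ --a--▸ n5, --b--▸ n6, --b--▸ n8
  n4 = d.0 | 0 | c.(0 | 0 | b.0) ⊢ --c--▸ n9, --d--▸ n10
  n5 = b.d.0 | 0 | (0 | 0 | b.0) ⊢ --b--▸ n11, --b--▸ n9
  n6 = d.0 | (a.0 + a.0) | (0 | 0 | b.0) ⊢ --a--▸ n9, --b--▸ n12, --d--▸ n13
  n7 = 0 | (a.0 + a.0) | c.(0 | 0 | b.0) ⊢ --a--▸ n10, --c--▸ n13
  n8 = b.d.0 | (a.0 + a.0) | (0 | 0 | 0) ⊢ --a--▸ n11, --b--▸ n12
  n9 = d.0 | 0 | (0 | 0 | b.0) ⊢ --b--▸ n14, --d--▸ n15
  n10 = 0 | 0 | c.(0 | 0 | b.0) ⊢ --c--▸ n15
  n11 = b.d.0 | 0 | (0 | 0 | 0) ⊢ --b--▸ n14
  n12 = d.0 | (a.0 + a.0) | (0 | 0 | 0) ⊢ --a--▸ n14, --d--▸ n16
  n13 = 0 | (a.0 + a.0) | (0 | 0 | b.0) ⊢ --a--▸ n15, --b--▸ n16
  n14 = d.0 | 0 | (0 | 0 | 0) ⊢ --d--▸ n17
  n15 = 0 | 0 | (0 | 0 | b.0) ⊢ --b--▸ n17
  n16 = 0 | (a.0 + a.0) | (0 | 0 | 0) ⊢ --a--▸ n17
  n17 = 0 | 0 | (0 | 0 | 0) ⊢ deadlocked
Trace ⟨d⟩ through P, begin at {m0}:
  [1] d ⇒ {m3}
  — P admits the full trace.
Trace ⟨d⟩ through Q, begin at {n0}:
  [1] d ⇒ ∅  — Q cannot continue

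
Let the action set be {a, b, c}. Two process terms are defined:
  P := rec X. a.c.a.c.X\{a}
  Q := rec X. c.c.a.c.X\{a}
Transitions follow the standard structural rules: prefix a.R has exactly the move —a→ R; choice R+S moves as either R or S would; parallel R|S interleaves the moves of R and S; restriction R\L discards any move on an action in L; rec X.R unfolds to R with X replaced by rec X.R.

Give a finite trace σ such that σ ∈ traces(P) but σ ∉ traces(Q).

LTS(P): 5 reachable states
  p0 = rec X. a.c.a.c.X\{a} :: =a=> p1
  p1 = c.a.c.(rec X. a.c.a.c.X\{a})\{a} :: =c=> p2
  p2 = a.c.(rec X. a.c.a.c.X\{a})\{a} :: =a=> p3
  p3 = c.(rec X. a.c.a.c.X\{a})\{a} :: =c=> p4
  p4 = (rec X. a.c.a.c.X\{a})\{a} :: (no moves)
LTS(Q): 7 reachable states
  q0 = rec X. c.c.a.c.X\{a} :: =c=> q1
  q1 = c.a.c.(rec X. c.c.a.c.X\{a})\{a} :: =c=> q2
  q2 = a.c.(rec X. c.c.a.c.X\{a})\{a} :: =a=> q3
  q3 = c.(rec X. c.c.a.c.X\{a})\{a} :: =c=> q4
  q4 = (rec X. c.c.a.c.X\{a})\{a} :: =c=> q5
  q5 = (c.a.c.(rec X. c.c.a.c.X\{a})\{a})\{a} :: =c=> q6
  q6 = (a.c.(rec X. c.c.a.c.X\{a})\{a})\{a} :: (no moves)
Trace ⟨a⟩ through P, begin at {p0}:
  step 1 (a): {p1}
  ✓ P
Trace ⟨a⟩ through Q, begin at {q0}:
  step 1 (a): ∅ (Q stuck)

a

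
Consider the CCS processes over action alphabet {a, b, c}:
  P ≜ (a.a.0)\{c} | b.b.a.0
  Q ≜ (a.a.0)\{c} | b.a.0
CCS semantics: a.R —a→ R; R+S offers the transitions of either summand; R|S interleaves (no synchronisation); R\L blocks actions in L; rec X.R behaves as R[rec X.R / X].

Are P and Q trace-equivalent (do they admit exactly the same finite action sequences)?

Reachable graph of P (12 states):
  m0 = (a.a.0)\{c} | b.b.a.0 :: --a--▸ m1, --b--▸ m2
  m1 = (a.0)\{c} | b.b.a.0 :: --a--▸ m3, --b--▸ m4
  m2 = (a.a.0)\{c} | b.a.0 :: --a--▸ m4, --b--▸ m5
  m3 = 0\{c} | b.b.a.0 :: --b--▸ m6
  m4 = (a.0)\{c} | b.a.0 :: --a--▸ m6, --b--▸ m7
  m5 = (a.a.0)\{c} | a.0 :: --a--▸ m7, --a--▸ m8
  m6 = 0\{c} | b.a.0 :: --b--▸ m9
  m7 = (a.0)\{c} | a.0 :: --a--▸ m10, --a--▸ m9
  m8 = (a.a.0)\{c} | 0 :: --a--▸ m10
  m9 = 0\{c} | a.0 :: --a--▸ m11
  m10 = (a.0)\{c} | 0 :: --a--▸ m11
  m11 = 0\{c} | 0 :: ∅
Reachable graph of Q (9 states):
  n0 = (a.a.0)\{c} | b.a.0 :: --a--▸ n1, --b--▸ n2
  n1 = (a.0)\{c} | b.a.0 :: --a--▸ n3, --b--▸ n4
  n2 = (a.a.0)\{c} | a.0 :: --a--▸ n4, --a--▸ n5
  n3 = 0\{c} | b.a.0 :: --b--▸ n6
  n4 = (a.0)\{c} | a.0 :: --a--▸ n6, --a--▸ n7
  n5 = (a.a.0)\{c} | 0 :: --a--▸ n7
  n6 = 0\{c} | a.0 :: --a--▸ n8
  n7 = (a.0)\{c} | 0 :: --a--▸ n8
  n8 = 0\{c} | 0 :: ∅
Trace ⟨bb⟩ through P, begin at {m0}:
  after b @ step 1: {m2}
  after b @ step 2: {m5}
  ✓ P
Trace ⟨bb⟩ through Q, begin at {n0}:
  after b @ step 1: {n2}
  after b @ step 2: no successor for Q

trace-distinct — witness ⟨bb⟩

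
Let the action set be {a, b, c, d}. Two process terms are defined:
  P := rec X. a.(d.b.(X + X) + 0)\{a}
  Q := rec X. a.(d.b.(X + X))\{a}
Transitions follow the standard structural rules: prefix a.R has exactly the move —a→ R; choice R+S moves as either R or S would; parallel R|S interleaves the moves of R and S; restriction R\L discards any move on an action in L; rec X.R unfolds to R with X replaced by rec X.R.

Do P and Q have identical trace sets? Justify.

trace-equivalent

LTS(P): 4 reachable states
  u0 = rec X. a.(d.b.(X + X) + 0)\{a} | ··a··> u1
  u1 = (d.b.((rec X. a.(d.b.(X + X) + 0)\{a}) + (rec X. a.(d.b.(X + X) + 0)\{a})) + 0)\{a} | ··d··> u2
  u2 = (b.((rec X. a.(d.b.(X + X) + 0)\{a}) + (rec X. a.(d.b.(X + X) + 0)\{a})))\{a} | ··b··> u3
  u3 = ((rec X. a.(d.b.(X + X) + 0)\{a}) + (rec X. a.(d.b.(X + X) + 0)\{a}))\{a} | ∅
LTS(Q): 4 reachable states
  v0 = rec X. a.(d.b.(X + X))\{a} | ··a··> v1
  v1 = (d.b.((rec X. a.(d.b.(X + X))\{a}) + (rec X. a.(d.b.(X + X))\{a})))\{a} | ··d··> v2
  v2 = (b.((rec X. a.(d.b.(X + X))\{a}) + (rec X. a.(d.b.(X + X))\{a})))\{a} | ··b··> v3
  v3 = ((rec X. a.(d.b.(X + X))\{a}) + (rec X. a.(d.b.(X + X))\{a}))\{a} | ∅
Bisimilarity quotient blocks:
  B0 = {u0, v0}
  B1 = {u1, v1}
  B2 = {u2, v2}
  B3 = {u3, v3}
u0 ∈ B0, v0 ∈ B0 → same block
Bisimilar ⇒ trace-equivalent.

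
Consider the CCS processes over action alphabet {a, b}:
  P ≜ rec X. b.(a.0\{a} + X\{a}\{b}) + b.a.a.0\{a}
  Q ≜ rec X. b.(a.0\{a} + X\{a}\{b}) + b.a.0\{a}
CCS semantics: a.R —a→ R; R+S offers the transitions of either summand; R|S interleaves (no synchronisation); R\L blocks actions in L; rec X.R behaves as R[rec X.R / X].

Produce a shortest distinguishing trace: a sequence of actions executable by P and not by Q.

P's transition system — 5 states:
  p0 = rec X. b.(a.0\{a} + X\{a}\{b}) + b.a.a.0\{a} ⊢ ··b··> p1, ··b··> p2
  p1 = a.0\{a} + (rec X. b.(a.0\{a} + X\{a}\{b}) + b.a.a.0\{a})\{a}\{b} ⊢ ··a··> p3
  p2 = a.a.0\{a} ⊢ ··a··> p4
  p3 = 0\{a} ⊢ (no moves)
  p4 = a.0\{a} ⊢ ··a··> p3
Q's transition system — 4 states:
  q0 = rec X. b.(a.0\{a} + X\{a}\{b}) + b.a.0\{a} ⊢ ··b··> q1, ··b··> q2
  q1 = a.0\{a} ⊢ ··a··> q3
  q2 = a.0\{a} + (rec X. b.(a.0\{a} + X\{a}\{b}) + b.a.0\{a})\{a}\{b} ⊢ ··a··> q3
  q3 = 0\{a} ⊢ (no moves)
Trace ⟨baa⟩ through P, begin at {p0}:
  after b @ step 1: {p1, p2}
  after a @ step 2: {p3, p4}
  after a @ step 3: {p3}
  — P admits the full trace.
Trace ⟨baa⟩ through Q, begin at {q0}:
  after b @ step 1: {q1, q2}
  after a @ step 2: {q3}
  after a @ step 3: ∅  — Q cannot continue

baa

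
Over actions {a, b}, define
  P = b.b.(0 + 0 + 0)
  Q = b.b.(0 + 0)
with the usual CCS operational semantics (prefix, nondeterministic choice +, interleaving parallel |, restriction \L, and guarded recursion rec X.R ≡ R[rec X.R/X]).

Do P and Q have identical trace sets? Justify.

Reachable graph of P (3 states):
  m0 = b.b.(0 + 0 + 0) → --b--▸ m1
  m1 = b.(0 + 0 + 0) → --b--▸ m2
  m2 = 0 + 0 + 0 → stopped
Reachable graph of Q (3 states):
  n0 = b.b.(0 + 0) → --b--▸ n1
  n1 = b.(0 + 0) → --b--▸ n2
  n2 = 0 + 0 → stopped
Bisimilarity quotient blocks:
  B0 = {m0, n0}
  B1 = {m1, n1}
  B2 = {m2, n2}
m0 ∈ B0, n0 ∈ B0 → same block
Bisimilar ⇒ trace-equivalent.

trace-equivalent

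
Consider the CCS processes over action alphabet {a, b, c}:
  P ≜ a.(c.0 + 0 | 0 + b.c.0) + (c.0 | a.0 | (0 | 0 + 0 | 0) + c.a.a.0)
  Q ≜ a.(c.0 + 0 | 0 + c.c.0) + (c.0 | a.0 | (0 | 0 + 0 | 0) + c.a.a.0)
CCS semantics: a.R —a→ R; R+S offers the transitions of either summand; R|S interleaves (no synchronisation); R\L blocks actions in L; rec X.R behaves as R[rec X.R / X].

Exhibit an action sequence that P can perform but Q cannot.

LTS(P): 9 reachable states
  m0 = a.(c.0 + 0 | 0 + b.c.0) + (c.0 | a.0 | (0 | 0 + 0 | 0) + c.a.a.0) | =a=> m1, =a=> m2, =c=> m3, =c=> m4
  m1 = c.0 + 0 | 0 + b.c.0 | =b=> m5, =c=> m6
  m2 = c.0 | 0 | (0 | 0 + 0 | 0) | =c=> m7
  m3 = 0 | a.0 | (0 | 0 + 0 | 0) | =a=> m7
  m4 = a.a.0 | =a=> m8
  m5 = c.0 | =c=> m6
  m6 = 0 | deadlocked
  m7 = 0 | 0 | (0 | 0 + 0 | 0) | deadlocked
  m8 = a.0 | =a=> m6
LTS(Q): 9 reachable states
  n0 = a.(c.0 + 0 | 0 + c.c.0) + (c.0 | a.0 | (0 | 0 + 0 | 0) + c.a.a.0) | =a=> n1, =a=> n2, =c=> n3, =c=> n4
  n1 = c.0 + 0 | 0 + c.c.0 | =c=> n5, =c=> n6
  n2 = c.0 | 0 | (0 | 0 + 0 | 0) | =c=> n7
  n3 = 0 | a.0 | (0 | 0 + 0 | 0) | =a=> n7
  n4 = a.a.0 | =a=> n8
  n5 = 0 | deadlocked
  n6 = c.0 | =c=> n5
  n7 = 0 | 0 | (0 | 0 + 0 | 0) | deadlocked
  n8 = a.0 | =a=> n5
Run σ = ⟨ab⟩ on P: start {m0}
  step 1 (a): {m1, m2}
  step 2 (b): {m5}
  P completes σ.
Run σ = ⟨ab⟩ on Q: start {n0}
  step 1 (a): {n1, n2}
  step 2 (b): no successor for Q

ab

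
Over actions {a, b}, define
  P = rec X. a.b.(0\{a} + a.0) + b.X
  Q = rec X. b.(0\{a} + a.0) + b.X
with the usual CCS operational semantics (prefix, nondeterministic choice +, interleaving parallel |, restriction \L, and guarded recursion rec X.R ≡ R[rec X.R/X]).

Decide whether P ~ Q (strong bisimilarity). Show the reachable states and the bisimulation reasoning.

Reachable graph of P (4 states):
  m0 = rec X. a.b.(0\{a} + a.0) + b.X :: ··a··> m1, ··b··> m0
  m1 = b.(0\{a} + a.0) :: ··b··> m2
  m2 = 0\{a} + a.0 :: ··a··> m3
  m3 = 0 :: deadlocked
Reachable graph of Q (3 states):
  n0 = rec X. b.(0\{a} + a.0) + b.X :: ··b··> n0, ··b··> n1
  n1 = 0\{a} + a.0 :: ··a··> n2
  n2 = 0 :: deadlocked
Coarsest stable partition (strong bisimilarity classes):
  B0 = {m0}
  B1 = {m1}
  B2 = {m2, n1}
  B3 = {m3, n2}
  B4 = {n0}
m0 ∈ B0, n0 ∈ B4 → different blocks

not bisimilar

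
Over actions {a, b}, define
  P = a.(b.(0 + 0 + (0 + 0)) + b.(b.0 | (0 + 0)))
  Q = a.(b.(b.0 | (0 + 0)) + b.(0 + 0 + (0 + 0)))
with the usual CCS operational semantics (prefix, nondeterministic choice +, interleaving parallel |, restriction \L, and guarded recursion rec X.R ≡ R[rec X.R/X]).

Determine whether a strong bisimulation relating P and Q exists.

bisimilar

Reachable graph of P (5 states):
  s0 = a.(b.(0 + 0 + (0 + 0)) + b.(b.0 | (0 + 0))) ⊢ ··a··> s1
  s1 = b.(0 + 0 + (0 + 0)) + b.(b.0 | (0 + 0)) ⊢ ··b··> s2, ··b··> s3
  s2 = 0 + 0 + (0 + 0) ⊢ (no moves)
  s3 = b.0 | (0 + 0) ⊢ ··b··> s4
  s4 = 0 | (0 + 0) ⊢ (no moves)
Reachable graph of Q (5 states):
  t0 = a.(b.(b.0 | (0 + 0)) + b.(0 + 0 + (0 + 0))) ⊢ ··a··> t1
  t1 = b.(b.0 | (0 + 0)) + b.(0 + 0 + (0 + 0)) ⊢ ··b··> t2, ··b··> t3
  t2 = 0 + 0 + (0 + 0) ⊢ (no moves)
  t3 = b.0 | (0 + 0) ⊢ ··b··> t4
  t4 = 0 | (0 + 0) ⊢ (no moves)
Bisimilarity quotient blocks:
  B0 = {s0, t0}
  B1 = {s1, t1}
  B2 = {s3, t3}
  B3 = {s2, s4, t2, t4}
s0 ∈ B0, t0 ∈ B0 → same block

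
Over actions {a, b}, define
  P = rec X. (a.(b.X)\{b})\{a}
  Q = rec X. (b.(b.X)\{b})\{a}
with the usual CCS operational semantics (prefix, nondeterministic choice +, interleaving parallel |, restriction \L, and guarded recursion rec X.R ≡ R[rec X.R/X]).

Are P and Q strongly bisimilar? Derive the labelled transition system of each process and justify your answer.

not bisimilar

LTS(P): 1 reachable states
  p0 = rec X. (a.(b.X)\{b})\{a} | ∅
LTS(Q): 2 reachable states
  q0 = rec X. (b.(b.X)\{b})\{a} | =b=> q1
  q1 = (b.(rec X. (b.(b.X)\{b})\{a}))\{b}\{a} | ∅
Partition-refinement fixed point:
  B0 = {p0, q1}
  B1 = {q0}
p0 ∈ B0, q0 ∈ B1 → different blocks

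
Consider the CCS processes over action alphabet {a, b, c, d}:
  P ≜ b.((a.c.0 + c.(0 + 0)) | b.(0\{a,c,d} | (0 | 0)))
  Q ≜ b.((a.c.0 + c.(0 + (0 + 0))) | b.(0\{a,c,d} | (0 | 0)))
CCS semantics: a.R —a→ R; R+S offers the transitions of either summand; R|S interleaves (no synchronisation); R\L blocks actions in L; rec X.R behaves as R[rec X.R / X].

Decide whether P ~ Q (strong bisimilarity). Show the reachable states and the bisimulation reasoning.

LTS(P): 9 reachable states
  s0 = b.((a.c.0 + c.(0 + 0)) | b.(0\{a,c,d} | (0 | 0))) :: ··b··> s1
  s1 = (a.c.0 + c.(0 + 0)) | b.(0\{a,c,d} | (0 | 0)) :: ··a··> s2, ··b··> s3, ··c··> s4
  s2 = c.0 | b.(0\{a,c,d} | (0 | 0)) :: ··b··> s5, ··c··> s6
  s3 = (a.c.0 + c.(0 + 0)) | (0\{a,c,d} | (0 | 0)) :: ··a··> s5, ··c··> s7
  s4 = (0 + 0) | b.(0\{a,c,d} | (0 | 0)) :: ··b··> s7
  s5 = c.0 | (0\{a,c,d} | (0 | 0)) :: ··c··> s8
  s6 = 0 | b.(0\{a,c,d} | (0 | 0)) :: ··b··> s8
  s7 = (0 + 0) | (0\{a,c,d} | (0 | 0)) :: deadlocked
  s8 = 0 | (0\{a,c,d} | (0 | 0)) :: deadlocked
LTS(Q): 9 reachable states
  t0 = b.((a.c.0 + c.(0 + (0 + 0))) | b.(0\{a,c,d} | (0 | 0))) :: ··b··> t1
  t1 = (a.c.0 + c.(0 + (0 + 0))) | b.(0\{a,c,d} | (0 | 0)) :: ··a··> t2, ··b··> t3, ··c··> t4
  t2 = c.0 | b.(0\{a,c,d} | (0 | 0)) :: ··b··> t5, ··c··> t6
  t3 = (a.c.0 + c.(0 + (0 + 0))) | (0\{a,c,d} | (0 | 0)) :: ··a··> t5, ··c··> t7
  t4 = (0 + (0 + 0)) | b.(0\{a,c,d} | (0 | 0)) :: ··b··> t7
  t5 = c.0 | (0\{a,c,d} | (0 | 0)) :: ··c··> t8
  t6 = 0 | b.(0\{a,c,d} | (0 | 0)) :: ··b··> t8
  t7 = (0 + (0 + 0)) | (0\{a,c,d} | (0 | 0)) :: deadlocked
  t8 = 0 | (0\{a,c,d} | (0 | 0)) :: deadlocked
Coarsest stable partition (strong bisimilarity classes):
  B0 = {s0, t0}
  B1 = {s1, t1}
  B2 = {s3, t3}
  B3 = {s5, t5}
  B4 = {s7, s8, t7, t8}
  B5 = {s4, s6, t4, t6}
  B6 = {s2, t2}
s0 ∈ B0, t0 ∈ B0 → same block

bisimilar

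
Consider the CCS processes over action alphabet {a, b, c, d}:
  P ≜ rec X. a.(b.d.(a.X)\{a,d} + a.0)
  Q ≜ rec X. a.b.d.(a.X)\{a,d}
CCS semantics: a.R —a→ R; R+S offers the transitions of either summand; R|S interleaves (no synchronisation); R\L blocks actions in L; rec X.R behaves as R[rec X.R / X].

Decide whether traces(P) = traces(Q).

P's transition system — 5 states:
  s0 = rec X. a.(b.d.(a.X)\{a,d} + a.0) | ··a··> s1
  s1 = b.d.(a.(rec X. a.(b.d.(a.X)\{a,d} + a.0)))\{a,d} + a.0 | ··a··> s2, ··b··> s3
  s2 = 0 | deadlocked
  s3 = d.(a.(rec X. a.(b.d.(a.X)\{a,d} + a.0)))\{a,d} | ··d··> s4
  s4 = (a.(rec X. a.(b.d.(a.X)\{a,d} + a.0)))\{a,d} | deadlocked
Q's transition system — 4 states:
  t0 = rec X. a.b.d.(a.X)\{a,d} | ··a··> t1
  t1 = b.d.(a.(rec X. a.b.d.(a.X)\{a,d}))\{a,d} | ··b··> t2
  t2 = d.(a.(rec X. a.b.d.(a.X)\{a,d}))\{a,d} | ··d··> t3
  t3 = (a.(rec X. a.b.d.(a.X)\{a,d}))\{a,d} | deadlocked
Executing aa from P (initial set {s0}):
  after a @ step 1: {s1}
  after a @ step 2: {s2}
  ✓ P
Executing aa from Q (initial set {t0}):
  after a @ step 1: {t1}
  after a @ step 2: no successor for Q

trace-distinct — witness ⟨aa⟩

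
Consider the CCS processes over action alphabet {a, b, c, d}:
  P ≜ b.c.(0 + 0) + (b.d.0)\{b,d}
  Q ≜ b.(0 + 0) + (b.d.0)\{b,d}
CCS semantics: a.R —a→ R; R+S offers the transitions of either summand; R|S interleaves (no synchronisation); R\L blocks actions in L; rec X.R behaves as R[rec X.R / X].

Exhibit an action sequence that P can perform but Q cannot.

bc

LTS(P): 3 reachable states
  p0 = b.c.(0 + 0) + (b.d.0)\{b,d} has moves =b=> p1
  p1 = c.(0 + 0) has moves =c=> p2
  p2 = 0 + 0 has moves (no moves)
LTS(Q): 2 reachable states
  q0 = b.(0 + 0) + (b.d.0)\{b,d} has moves =b=> q1
  q1 = 0 + 0 has moves (no moves)
Executing bc from P (initial set {p0}):
  after b @ step 1: {p1}
  after c @ step 2: {p2}
  P completes σ.
Executing bc from Q (initial set {q0}):
  after b @ step 1: {q1}
  after c @ step 2: ∅  — Q cannot continue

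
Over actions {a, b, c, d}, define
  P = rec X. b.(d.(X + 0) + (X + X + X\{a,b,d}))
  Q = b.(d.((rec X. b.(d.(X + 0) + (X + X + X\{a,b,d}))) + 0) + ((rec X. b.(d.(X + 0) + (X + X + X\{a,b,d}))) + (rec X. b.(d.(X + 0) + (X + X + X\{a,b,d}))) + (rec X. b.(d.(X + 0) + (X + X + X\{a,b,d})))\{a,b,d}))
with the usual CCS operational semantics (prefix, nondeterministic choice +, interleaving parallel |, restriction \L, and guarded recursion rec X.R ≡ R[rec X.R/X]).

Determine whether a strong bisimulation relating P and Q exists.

P ~ Q

Reachable graph of P (3 states):
  s0 = rec X. b.(d.(X + 0) + (X + X + X\{a,b,d})) ⊢ ··b··> s1
  s1 = d.((rec X. b.(d.(X + 0) + (X + X + X\{a,b,d}))) + 0) + ((rec X. b.(d.(X + 0) + (X + X + X\{a,b,d}))) + (rec X. b.(d.(X + 0) + (X + X + X\{a,b,d}))) + (rec X. b.(d.(X + 0) + (X + X + X\{a,b,d})))\{a,b,d}) ⊢ ··b··> s1, ··d··> s2
  s2 = (rec X. b.(d.(X + 0) + (X + X + X\{a,b,d}))) + 0 ⊢ ··b··> s1
Reachable graph of Q (3 states):
  t0 = b.(d.((rec X. b.(d.(X + 0) + (X + X + X\{a,b,d}))) + 0) + ((rec X. b.(d.(X + 0) + (X + X + X\{a,b,d}))) + (rec X. b.(d.(X + 0) + (X + X + X\{a,b,d}))) + (rec X. b.(d.(X + 0) + (X + X + X\{a,b,d})))\{a,b,d})) ⊢ ··b··> t1
  t1 = d.((rec X. b.(d.(X + 0) + (X + X + X\{a,b,d}))) + 0) + ((rec X. b.(d.(X + 0) + (X + X + X\{a,b,d}))) + (rec X. b.(d.(X + 0) + (X + X + X\{a,b,d}))) + (rec X. b.(d.(X + 0) + (X + X + X\{a,b,d})))\{a,b,d}) ⊢ ··b··> t1, ··d··> t2
  t2 = (rec X. b.(d.(X + 0) + (X + X + X\{a,b,d}))) + 0 ⊢ ··b··> t1
Coarsest stable partition (strong bisimilarity classes):
  B0 = {s0, s2, t0, t2}
  B1 = {s1, t1}
s0 ∈ B0, t0 ∈ B0 → same block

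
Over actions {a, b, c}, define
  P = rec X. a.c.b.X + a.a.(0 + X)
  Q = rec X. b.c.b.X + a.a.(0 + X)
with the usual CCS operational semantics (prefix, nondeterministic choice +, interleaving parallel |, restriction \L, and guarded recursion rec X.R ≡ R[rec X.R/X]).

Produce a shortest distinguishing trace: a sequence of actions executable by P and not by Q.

LTS(P): 5 reachable states
  m0 = rec X. a.c.b.X + a.a.(0 + X) ⊢ —a→ m1, —a→ m2
  m1 = a.(0 + (rec X. a.c.b.X + a.a.(0 + X))) ⊢ —a→ m3
  m2 = c.b.(rec X. a.c.b.X + a.a.(0 + X)) ⊢ —c→ m4
  m3 = 0 + (rec X. a.c.b.X + a.a.(0 + X)) ⊢ —a→ m1, —a→ m2
  m4 = b.(rec X. a.c.b.X + a.a.(0 + X)) ⊢ —b→ m0
LTS(Q): 5 reachable states
  n0 = rec X. b.c.b.X + a.a.(0 + X) ⊢ —a→ n1, —b→ n2
  n1 = a.(0 + (rec X. b.c.b.X + a.a.(0 + X))) ⊢ —a→ n3
  n2 = c.b.(rec X. b.c.b.X + a.a.(0 + X)) ⊢ —c→ n4
  n3 = 0 + (rec X. b.c.b.X + a.a.(0 + X)) ⊢ —a→ n1, —b→ n2
  n4 = b.(rec X. b.c.b.X + a.a.(0 + X)) ⊢ —b→ n0
Trace ⟨ac⟩ through P, begin at {m0}:
  after a @ step 1: {m1, m2}
  after c @ step 2: {m4}
  — P admits the full trace.
Trace ⟨ac⟩ through Q, begin at {n0}:
  after a @ step 1: {n1}
  after c @ step 2: ∅  — Q cannot continue

ac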